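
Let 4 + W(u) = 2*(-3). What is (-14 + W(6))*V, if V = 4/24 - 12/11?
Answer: 244/11 ≈ 22.182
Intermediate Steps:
V = -61/66 (V = 4*(1/24) - 12*1/11 = ⅙ - 12/11 = -61/66 ≈ -0.92424)
W(u) = -10 (W(u) = -4 + 2*(-3) = -4 - 6 = -10)
(-14 + W(6))*V = (-14 - 10)*(-61/66) = -24*(-61/66) = 244/11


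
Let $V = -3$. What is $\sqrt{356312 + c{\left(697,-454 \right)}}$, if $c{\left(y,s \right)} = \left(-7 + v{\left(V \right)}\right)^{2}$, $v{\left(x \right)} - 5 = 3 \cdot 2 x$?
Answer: $2 \sqrt{89178} \approx 597.25$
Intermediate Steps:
$v{\left(x \right)} = 5 + 6 x$ ($v{\left(x \right)} = 5 + 3 \cdot 2 x = 5 + 6 x$)
$c{\left(y,s \right)} = 400$ ($c{\left(y,s \right)} = \left(-7 + \left(5 + 6 \left(-3\right)\right)\right)^{2} = \left(-7 + \left(5 - 18\right)\right)^{2} = \left(-7 - 13\right)^{2} = \left(-20\right)^{2} = 400$)
$\sqrt{356312 + c{\left(697,-454 \right)}} = \sqrt{356312 + 400} = \sqrt{356712} = 2 \sqrt{89178}$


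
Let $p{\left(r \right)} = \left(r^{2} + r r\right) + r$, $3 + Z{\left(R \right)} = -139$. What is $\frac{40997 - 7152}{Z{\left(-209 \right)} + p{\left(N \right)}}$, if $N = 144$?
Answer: $\frac{33845}{41474} \approx 0.81605$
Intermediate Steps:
$Z{\left(R \right)} = -142$ ($Z{\left(R \right)} = -3 - 139 = -142$)
$p{\left(r \right)} = r + 2 r^{2}$ ($p{\left(r \right)} = \left(r^{2} + r^{2}\right) + r = 2 r^{2} + r = r + 2 r^{2}$)
$\frac{40997 - 7152}{Z{\left(-209 \right)} + p{\left(N \right)}} = \frac{40997 - 7152}{-142 + 144 \left(1 + 2 \cdot 144\right)} = \frac{33845}{-142 + 144 \left(1 + 288\right)} = \frac{33845}{-142 + 144 \cdot 289} = \frac{33845}{-142 + 41616} = \frac{33845}{41474}$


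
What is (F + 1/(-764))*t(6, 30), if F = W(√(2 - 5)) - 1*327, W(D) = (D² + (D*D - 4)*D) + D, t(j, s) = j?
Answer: -756363/382 - 36*I*√3 ≈ -1980.0 - 62.354*I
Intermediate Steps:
W(D) = D + D² + D*(-4 + D²) (W(D) = (D² + (D² - 4)*D) + D = (D² + (-4 + D²)*D) + D = (D² + D*(-4 + D²)) + D = D + D² + D*(-4 + D²))
F = -327 + I*√3*(-6 + I*√3) (F = √(2 - 5)*(-3 + √(2 - 5) + (√(2 - 5))²) - 1*327 = √(-3)*(-3 + √(-3) + (√(-3))²) - 327 = (I*√3)*(-3 + I*√3 + (I*√3)²) - 327 = (I*√3)*(-3 + I*√3 - 3) - 327 = (I*√3)*(-6 + I*√3) - 327 = I*√3*(-6 + I*√3) - 327 = -327 + I*√3*(-6 + I*√3) ≈ -330.0 - 10.392*I)
(F + 1/(-764))*t(6, 30) = ((-330 - 6*I*√3) + 1/(-764))*6 = ((-330 - 6*I*√3) - 1/764)*6 = (-252121/764 - 6*I*√3)*6 = -756363/382 - 36*I*√3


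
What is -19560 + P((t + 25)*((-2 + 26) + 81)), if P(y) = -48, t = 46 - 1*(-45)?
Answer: -19608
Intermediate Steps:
t = 91 (t = 46 + 45 = 91)
-19560 + P((t + 25)*((-2 + 26) + 81)) = -19560 - 48 = -19608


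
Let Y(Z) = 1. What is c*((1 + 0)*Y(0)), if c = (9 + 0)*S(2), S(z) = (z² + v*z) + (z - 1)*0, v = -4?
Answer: -36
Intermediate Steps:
S(z) = z² - 4*z (S(z) = (z² - 4*z) + (z - 1)*0 = (z² - 4*z) + (-1 + z)*0 = (z² - 4*z) + 0 = z² - 4*z)
c = -36 (c = (9 + 0)*(2*(-4 + 2)) = 9*(2*(-2)) = 9*(-4) = -36)
c*((1 + 0)*Y(0)) = -36*(1 + 0) = -36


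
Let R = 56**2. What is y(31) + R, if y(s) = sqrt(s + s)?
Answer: 3136 + sqrt(62) ≈ 3143.9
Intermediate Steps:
R = 3136
y(s) = sqrt(2)*sqrt(s) (y(s) = sqrt(2*s) = sqrt(2)*sqrt(s))
y(31) + R = sqrt(2)*sqrt(31) + 3136 = sqrt(62) + 3136 = 3136 + sqrt(62)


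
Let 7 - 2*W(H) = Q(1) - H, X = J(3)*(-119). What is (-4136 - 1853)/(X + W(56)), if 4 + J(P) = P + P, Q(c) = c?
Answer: 5989/207 ≈ 28.932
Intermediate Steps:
J(P) = -4 + 2*P (J(P) = -4 + (P + P) = -4 + 2*P)
X = -238 (X = (-4 + 2*3)*(-119) = (-4 + 6)*(-119) = 2*(-119) = -238)
W(H) = 3 + H/2 (W(H) = 7/2 - (1 - H)/2 = 7/2 + (-½ + H/2) = 3 + H/2)
(-4136 - 1853)/(X + W(56)) = (-4136 - 1853)/(-238 + (3 + (½)*56)) = -5989/(-238 + (3 + 28)) = -5989/(-238 + 31) = -5989/(-207) = -5989*(-1/207) = 5989/207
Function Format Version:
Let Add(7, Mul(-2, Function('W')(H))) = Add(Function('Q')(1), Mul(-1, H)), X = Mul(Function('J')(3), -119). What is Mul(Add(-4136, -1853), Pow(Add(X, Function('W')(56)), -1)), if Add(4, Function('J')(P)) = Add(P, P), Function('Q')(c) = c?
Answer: Rational(5989, 207) ≈ 28.932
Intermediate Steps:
Function('J')(P) = Add(-4, Mul(2, P)) (Function('J')(P) = Add(-4, Add(P, P)) = Add(-4, Mul(2, P)))
X = -238 (X = Mul(Add(-4, Mul(2, 3)), -119) = Mul(Add(-4, 6), -119) = Mul(2, -119) = -238)
Function('W')(H) = Add(3, Mul(Rational(1, 2), H)) (Function('W')(H) = Add(Rational(7, 2), Mul(Rational(-1, 2), Add(1, Mul(-1, H)))) = Add(Rational(7, 2), Add(Rational(-1, 2), Mul(Rational(1, 2), H))) = Add(3, Mul(Rational(1, 2), H)))
Mul(Add(-4136, -1853), Pow(Add(X, Function('W')(56)), -1)) = Mul(Add(-4136, -1853), Pow(Add(-238, Add(3, Mul(Rational(1, 2), 56))), -1)) = Mul(-5989, Pow(Add(-238, Add(3, 28)), -1)) = Mul(-5989, Pow(Add(-238, 31), -1)) = Mul(-5989, Pow(-207, -1)) = Mul(-5989, Rational(-1, 207)) = Rational(5989, 207)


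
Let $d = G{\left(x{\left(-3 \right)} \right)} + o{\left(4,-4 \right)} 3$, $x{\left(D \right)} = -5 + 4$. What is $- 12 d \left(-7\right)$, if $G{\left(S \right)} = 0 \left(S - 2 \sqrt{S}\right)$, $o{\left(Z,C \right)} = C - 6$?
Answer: $-2520$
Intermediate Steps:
$x{\left(D \right)} = -1$
$o{\left(Z,C \right)} = -6 + C$ ($o{\left(Z,C \right)} = C - 6 = -6 + C$)
$G{\left(S \right)} = 0$
$d = -30$ ($d = 0 + \left(-6 - 4\right) 3 = 0 - 30 = -30$)
$- 12 d \left(-7\right) = \left(-12\right) \left(-30\right) \left(-7\right) = 360 \left(-7\right) = -2520$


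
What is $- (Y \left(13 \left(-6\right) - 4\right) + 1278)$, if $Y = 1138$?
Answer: $92038$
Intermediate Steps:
$- (Y \left(13 \left(-6\right) - 4\right) + 1278) = - (1138 \left(13 \left(-6\right) - 4\right) + 1278) = - (1138 \left(-78 - 4\right) + 1278) = - (1138 \left(-82\right) + 1278) = - (-93316 + 1278) = \left(-1\right) \left(-92038\right) = 92038$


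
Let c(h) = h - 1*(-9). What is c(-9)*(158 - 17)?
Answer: 0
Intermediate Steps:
c(h) = 9 + h (c(h) = h + 9 = 9 + h)
c(-9)*(158 - 17) = (9 - 9)*(158 - 17) = 0*141 = 0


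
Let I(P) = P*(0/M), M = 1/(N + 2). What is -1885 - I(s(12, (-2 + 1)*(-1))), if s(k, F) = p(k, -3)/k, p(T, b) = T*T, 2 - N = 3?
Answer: -1885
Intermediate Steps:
N = -1 (N = 2 - 1*3 = 2 - 3 = -1)
M = 1 (M = 1/(-1 + 2) = 1/1 = 1)
p(T, b) = T²
s(k, F) = k (s(k, F) = k²/k = k)
I(P) = 0 (I(P) = P*(0/1) = P*(0*1) = P*0 = 0)
-1885 - I(s(12, (-2 + 1)*(-1))) = -1885 - 1*0 = -1885 + 0 = -1885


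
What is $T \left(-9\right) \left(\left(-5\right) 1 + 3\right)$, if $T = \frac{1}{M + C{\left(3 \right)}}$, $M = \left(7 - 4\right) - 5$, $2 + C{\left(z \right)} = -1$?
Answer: $- \frac{18}{5} \approx -3.6$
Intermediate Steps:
$C{\left(z \right)} = -3$ ($C{\left(z \right)} = -2 - 1 = -3$)
$M = -2$ ($M = 3 - 5 = -2$)
$T = - \frac{1}{5}$ ($T = \frac{1}{-2 - 3} = \frac{1}{-5} = - \frac{1}{5} \approx -0.2$)
$T \left(-9\right) \left(\left(-5\right) 1 + 3\right) = \left(- \frac{1}{5}\right) \left(-9\right) \left(\left(-5\right) 1 + 3\right) = \frac{9 \left(-5 + 3\right)}{5} = \frac{9}{5} \left(-2\right) = - \frac{18}{5}$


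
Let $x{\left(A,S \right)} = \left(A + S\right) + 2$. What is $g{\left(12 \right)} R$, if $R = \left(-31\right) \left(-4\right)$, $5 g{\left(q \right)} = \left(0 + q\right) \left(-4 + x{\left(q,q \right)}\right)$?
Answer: $\frac{32736}{5} \approx 6547.2$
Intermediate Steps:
$x{\left(A,S \right)} = 2 + A + S$
$g{\left(q \right)} = \frac{q \left(-2 + 2 q\right)}{5}$ ($g{\left(q \right)} = \frac{\left(0 + q\right) \left(-4 + \left(2 + q + q\right)\right)}{5} = \frac{q \left(-4 + \left(2 + 2 q\right)\right)}{5} = \frac{q \left(-2 + 2 q\right)}{5}$)
$R = 124$
$g{\left(12 \right)} R = \frac{2}{5} \cdot 12 \left(-1 + 12\right) 124 = \frac{2}{5} \cdot 12 \cdot 11 \cdot 124 = \frac{264}{5} \cdot 124 = \frac{32736}{5}$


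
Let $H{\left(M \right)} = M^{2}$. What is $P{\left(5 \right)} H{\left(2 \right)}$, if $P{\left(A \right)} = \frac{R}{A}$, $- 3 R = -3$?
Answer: $\frac{4}{5} \approx 0.8$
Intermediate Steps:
$R = 1$ ($R = \left(- \frac{1}{3}\right) \left(-3\right) = 1$)
$P{\left(A \right)} = \frac{1}{A}$ ($P{\left(A \right)} = 1 \frac{1}{A} = \frac{1}{A}$)
$P{\left(5 \right)} H{\left(2 \right)} = \frac{2^{2}}{5} = \frac{1}{5} \cdot 4 = \frac{4}{5}$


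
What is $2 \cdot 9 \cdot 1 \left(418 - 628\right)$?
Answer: $-3780$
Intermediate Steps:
$2 \cdot 9 \cdot 1 \left(418 - 628\right) = 18 \cdot 1 \left(418 + \left(-787 + 159\right)\right) = 18 \left(418 - 628\right) = 18 \left(-210\right) = -3780$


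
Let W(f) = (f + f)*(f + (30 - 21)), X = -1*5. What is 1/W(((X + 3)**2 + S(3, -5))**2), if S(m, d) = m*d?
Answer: 1/31460 ≈ 3.1786e-5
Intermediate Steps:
X = -5
S(m, d) = d*m
W(f) = 2*f*(9 + f) (W(f) = (2*f)*(f + 9) = (2*f)*(9 + f) = 2*f*(9 + f))
1/W(((X + 3)**2 + S(3, -5))**2) = 1/(2*((-5 + 3)**2 - 5*3)**2*(9 + ((-5 + 3)**2 - 5*3)**2)) = 1/(2*((-2)**2 - 15)**2*(9 + ((-2)**2 - 15)**2)) = 1/(2*(4 - 15)**2*(9 + (4 - 15)**2)) = 1/(2*(-11)**2*(9 + (-11)**2)) = 1/(2*121*(9 + 121)) = 1/(2*121*130) = 1/31460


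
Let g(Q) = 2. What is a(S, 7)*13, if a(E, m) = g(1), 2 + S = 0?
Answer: 26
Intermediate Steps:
S = -2 (S = -2 + 0 = -2)
a(E, m) = 2
a(S, 7)*13 = 2*13 = 26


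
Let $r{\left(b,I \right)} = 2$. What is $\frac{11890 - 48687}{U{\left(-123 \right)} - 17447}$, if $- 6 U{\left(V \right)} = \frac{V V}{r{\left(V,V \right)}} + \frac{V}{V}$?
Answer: $\frac{441564}{224495} \approx 1.9669$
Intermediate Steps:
$U{\left(V \right)} = - \frac{1}{6} - \frac{V^{2}}{12}$ ($U{\left(V \right)} = - \frac{\frac{V V}{2} + \frac{V}{V}}{6} = - \frac{V^{2} \cdot \frac{1}{2} + 1}{6} = - \frac{\frac{V^{2}}{2} + 1}{6} = - \frac{1 + \frac{V^{2}}{2}}{6} = - \frac{1}{6} - \frac{V^{2}}{12}$)
$\frac{11890 - 48687}{U{\left(-123 \right)} - 17447} = \frac{11890 - 48687}{\left(- \frac{1}{6} - \frac{\left(-123\right)^{2}}{12}\right) - 17447} = - \frac{36797}{\left(- \frac{1}{6} - \frac{5043}{4}\right) - 17447} = - \frac{36797}{- \frac{15131}{12} - 17447} = - \frac{36797}{- \frac{224495}{12}} = \left(-36797\right) \left(- \frac{12}{224495}\right) = \frac{441564}{224495}$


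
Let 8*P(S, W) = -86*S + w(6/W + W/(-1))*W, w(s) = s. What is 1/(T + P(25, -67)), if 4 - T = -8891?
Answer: 8/64527 ≈ 0.00012398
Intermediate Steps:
T = 8895 (T = 4 - 1*(-8891) = 4 + 8891 = 8895)
P(S, W) = -43*S/4 + W*(-W + 6/W)/8 (P(S, W) = (-86*S + (6/W + W/(-1))*W)/8 = (-86*S + (6/W + W*(-1))*W)/8 = (-86*S + (6/W - W)*W)/8 = (-86*S + (-W + 6/W)*W)/8 = (-86*S + W*(-W + 6/W))/8 = -43*S/4 + W*(-W + 6/W)/8)
1/(T + P(25, -67)) = 1/(8895 + (¾ - 43/4*25 - ⅛*(-67)²)) = 1/(8895 + (¾ - 1075/4 - ⅛*4489)) = 1/(8895 + (¾ - 1075/4 - 4489/8)) = 1/(8895 - 6633/8) = 1/(64527/8) = 8/64527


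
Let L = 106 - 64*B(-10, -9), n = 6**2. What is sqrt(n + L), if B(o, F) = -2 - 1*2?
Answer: sqrt(398) ≈ 19.950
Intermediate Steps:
B(o, F) = -4 (B(o, F) = -2 - 2 = -4)
n = 36
L = 362 (L = 106 - 64*(-4) = 106 + 256 = 362)
sqrt(n + L) = sqrt(36 + 362) = sqrt(398)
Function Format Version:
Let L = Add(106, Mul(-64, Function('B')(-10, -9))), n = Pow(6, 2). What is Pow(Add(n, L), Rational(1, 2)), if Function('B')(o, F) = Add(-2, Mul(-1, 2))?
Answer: Pow(398, Rational(1, 2)) ≈ 19.950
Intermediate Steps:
Function('B')(o, F) = -4 (Function('B')(o, F) = Add(-2, -2) = -4)
n = 36
L = 362 (L = Add(106, Mul(-64, -4)) = Add(106, 256) = 362)
Pow(Add(n, L), Rational(1, 2)) = Pow(Add(36, 362), Rational(1, 2)) = Pow(398, Rational(1, 2))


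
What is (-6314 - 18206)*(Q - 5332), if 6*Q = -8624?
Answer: 497952160/3 ≈ 1.6598e+8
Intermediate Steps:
Q = -4312/3 (Q = (⅙)*(-8624) = -4312/3 ≈ -1437.3)
(-6314 - 18206)*(Q - 5332) = (-6314 - 18206)*(-4312/3 - 5332) = -24520*(-20308/3) = 497952160/3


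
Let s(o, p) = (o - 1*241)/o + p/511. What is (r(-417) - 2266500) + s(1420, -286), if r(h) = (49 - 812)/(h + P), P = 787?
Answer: -60850904109893/26847940 ≈ -2.2665e+6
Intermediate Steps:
s(o, p) = p/511 + (-241 + o)/o (s(o, p) = (o - 241)/o + p*(1/511) = (-241 + o)/o + p/511 = p/511 + (-241 + o)/o)
r(h) = -763/(787 + h) (r(h) = (49 - 812)/(h + 787) = -763/(787 + h))
(r(-417) - 2266500) + s(1420, -286) = (-763/(787 - 417) - 2266500) + (1 - 241/1420 + (1/511)*(-286)) = (-763/370 - 2266500) + (1 - 241*1/1420 - 286/511) = (-763*1/370 - 2266500) + (1 - 241/1420 - 286/511) = (-763/370 - 2266500) + 196349/725620 = -838605763/370 + 196349/725620 = -60850904109893/26847940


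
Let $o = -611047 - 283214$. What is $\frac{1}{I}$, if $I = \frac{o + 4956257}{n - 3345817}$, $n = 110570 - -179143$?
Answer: $- \frac{764026}{1015499} \approx -0.75237$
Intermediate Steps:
$o = -894261$
$n = 289713$ ($n = 110570 + 179143 = 289713$)
$I = - \frac{1015499}{764026}$ ($I = \frac{-894261 + 4956257}{289713 - 3345817} = \frac{4061996}{-3056104} = 4061996 \left(- \frac{1}{3056104}\right) = - \frac{1015499}{764026} \approx -1.3291$)
$\frac{1}{I} = \frac{1}{- \frac{1015499}{764026}} = - \frac{764026}{1015499}$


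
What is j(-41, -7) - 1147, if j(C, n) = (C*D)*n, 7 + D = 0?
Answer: -3156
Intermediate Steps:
D = -7 (D = -7 + 0 = -7)
j(C, n) = -7*C*n (j(C, n) = (C*(-7))*n = (-7*C)*n = -7*C*n)
j(-41, -7) - 1147 = -7*(-41)*(-7) - 1147 = -2009 - 1147 = -3156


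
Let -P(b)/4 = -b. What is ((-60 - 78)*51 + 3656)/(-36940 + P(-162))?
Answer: 1691/18794 ≈ 0.089975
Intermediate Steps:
P(b) = 4*b (P(b) = -(-4)*b = 4*b)
((-60 - 78)*51 + 3656)/(-36940 + P(-162)) = ((-60 - 78)*51 + 3656)/(-36940 + 4*(-162)) = (-138*51 + 3656)/(-36940 - 648) = (-7038 + 3656)/(-37588) = -3382*(-1/37588) = 1691/18794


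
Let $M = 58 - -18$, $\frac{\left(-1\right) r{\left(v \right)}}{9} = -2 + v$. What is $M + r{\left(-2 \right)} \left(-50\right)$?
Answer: $-1724$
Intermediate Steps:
$r{\left(v \right)} = 18 - 9 v$ ($r{\left(v \right)} = - 9 \left(-2 + v\right) = 18 - 9 v$)
$M = 76$ ($M = 58 + 18 = 76$)
$M + r{\left(-2 \right)} \left(-50\right) = 76 + \left(18 - -18\right) \left(-50\right) = 76 + \left(18 + 18\right) \left(-50\right) = 76 + 36 \left(-50\right) = 76 - 1800 = -1724$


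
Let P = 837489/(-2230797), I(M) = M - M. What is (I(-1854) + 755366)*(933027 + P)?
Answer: 524071167027943660/743599 ≈ 7.0478e+11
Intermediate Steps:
I(M) = 0
P = -279163/743599 (P = 837489*(-1/2230797) = -279163/743599 ≈ -0.37542)
(I(-1854) + 755366)*(933027 + P) = (0 + 755366)*(933027 - 279163/743599) = 755366*(693797665010/743599) = 524071167027943660/743599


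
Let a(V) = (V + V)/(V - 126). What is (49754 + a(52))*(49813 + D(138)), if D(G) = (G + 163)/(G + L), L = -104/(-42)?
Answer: 135260459145833/54575 ≈ 2.4784e+9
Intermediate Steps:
a(V) = 2*V/(-126 + V) (a(V) = (2*V)/(-126 + V) = 2*V/(-126 + V))
L = 52/21 (L = -104*(-1/42) = 52/21 ≈ 2.4762)
D(G) = (163 + G)/(52/21 + G) (D(G) = (G + 163)/(G + 52/21) = (163 + G)/(52/21 + G))
(49754 + a(52))*(49813 + D(138)) = (49754 + 2*52/(-126 + 52))*(49813 + 21*(163 + 138)/(52 + 21*138)) = (49754 + 2*52/(-74))*(49813 + 21*301/(52 + 2898)) = (49754 + 2*52*(-1/74))*(49813 + 21*301/2950) = (49754 - 52/37)*(49813 + 21*(1/2950)*301) = 1840846*(49813 + 6321/2950)/37 = (1840846/37)*(146954671/2950) = 135260459145833/54575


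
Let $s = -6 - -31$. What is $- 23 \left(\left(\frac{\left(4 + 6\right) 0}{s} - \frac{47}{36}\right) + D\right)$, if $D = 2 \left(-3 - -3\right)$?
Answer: $\frac{1081}{36} \approx 30.028$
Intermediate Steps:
$D = 0$ ($D = 2 \left(-3 + 3\right) = 2 \cdot 0 = 0$)
$s = 25$ ($s = -6 + 31 = 25$)
$- 23 \left(\left(\frac{\left(4 + 6\right) 0}{s} - \frac{47}{36}\right) + D\right) = - 23 \left(\left(\frac{\left(4 + 6\right) 0}{25} - \frac{47}{36}\right) + 0\right) = - 23 \left(\left(10 \cdot 0 \cdot \frac{1}{25} - \frac{47}{36}\right) + 0\right) = - 23 \left(\left(0 \cdot \frac{1}{25} - \frac{47}{36}\right) + 0\right) = - 23 \left(\left(0 - \frac{47}{36}\right) + 0\right) = - 23 \left(- \frac{47}{36} + 0\right) = \left(-23\right) \left(- \frac{47}{36}\right) = \frac{1081}{36}$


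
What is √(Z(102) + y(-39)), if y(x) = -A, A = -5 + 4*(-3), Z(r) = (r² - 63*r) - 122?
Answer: √3873 ≈ 62.233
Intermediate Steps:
Z(r) = -122 + r² - 63*r
A = -17 (A = -5 - 12 = -17)
y(x) = 17 (y(x) = -1*(-17) = 17)
√(Z(102) + y(-39)) = √((-122 + 102² - 63*102) + 17) = √((-122 + 10404 - 6426) + 17) = √(3856 + 17) = √3873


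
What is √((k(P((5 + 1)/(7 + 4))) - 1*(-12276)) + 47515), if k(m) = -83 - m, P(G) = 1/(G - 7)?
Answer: 3*√33443201/71 ≈ 244.35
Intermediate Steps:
P(G) = 1/(-7 + G)
√((k(P((5 + 1)/(7 + 4))) - 1*(-12276)) + 47515) = √(((-83 - 1/(-7 + (5 + 1)/(7 + 4))) - 1*(-12276)) + 47515) = √(((-83 - 1/(-7 + 6/11)) + 12276) + 47515) = √(((-83 - 1/(-71/11)) + 12276) + 47515) = √(((-83 - 1*(-11/71)) + 12276) + 47515) = √(((-83 + 11/71) + 12276) + 47515) = √((-5882/71 + 12276) + 47515) = √(865714/71 + 47515) = √(4239279/71) = 3*√33443201/71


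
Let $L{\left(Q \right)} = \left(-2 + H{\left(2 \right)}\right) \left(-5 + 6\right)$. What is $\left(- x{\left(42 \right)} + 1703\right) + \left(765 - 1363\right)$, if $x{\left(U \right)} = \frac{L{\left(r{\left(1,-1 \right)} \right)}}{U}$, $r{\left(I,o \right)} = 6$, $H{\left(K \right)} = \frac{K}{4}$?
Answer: $\frac{30941}{28} \approx 1105.0$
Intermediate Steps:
$H{\left(K \right)} = \frac{K}{4}$ ($H{\left(K \right)} = K \frac{1}{4} = \frac{K}{4}$)
$L{\left(Q \right)} = - \frac{3}{2}$ ($L{\left(Q \right)} = \left(-2 + \frac{1}{4} \cdot 2\right) \left(-5 + 6\right) = \left(-2 + \frac{1}{2}\right) 1 = \left(- \frac{3}{2}\right) 1 = - \frac{3}{2}$)
$x{\left(U \right)} = - \frac{3}{2 U}$
$\left(- x{\left(42 \right)} + 1703\right) + \left(765 - 1363\right) = \left(- \frac{-3}{2 \cdot 42} + 1703\right) + \left(765 - 1363\right) = \left(- \frac{-3}{2 \cdot 42} + 1703\right) - 598 = \left(\left(-1\right) \left(- \frac{1}{28}\right) + 1703\right) - 598 = \left(\frac{1}{28} + 1703\right) - 598 = \frac{47685}{28} - 598 = \frac{30941}{28}$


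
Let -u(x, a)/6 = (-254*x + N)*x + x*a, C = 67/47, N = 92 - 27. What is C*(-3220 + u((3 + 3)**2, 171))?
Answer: 128700836/47 ≈ 2.7383e+6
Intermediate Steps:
N = 65
C = 67/47 (C = 67*(1/47) = 67/47 ≈ 1.4255)
u(x, a) = -6*a*x - 6*x*(65 - 254*x) (u(x, a) = -6*((-254*x + 65)*x + x*a) = -6*((65 - 254*x)*x + a*x) = -6*(x*(65 - 254*x) + a*x) = -6*(a*x + x*(65 - 254*x)) = -6*a*x - 6*x*(65 - 254*x))
C*(-3220 + u((3 + 3)**2, 171)) = 67*(-3220 + 6*(3 + 3)**2*(-65 - 1*171 + 254*(3 + 3)**2))/47 = 67*(-3220 + 6*6**2*(-65 - 171 + 254*6**2))/47 = 67*(-3220 + 6*36*(-65 - 171 + 254*36))/47 = 67*(-3220 + 6*36*(-65 - 171 + 9144))/47 = 67*(-3220 + 6*36*8908)/47 = 67*(-3220 + 1924128)/47 = (67/47)*1920908 = 128700836/47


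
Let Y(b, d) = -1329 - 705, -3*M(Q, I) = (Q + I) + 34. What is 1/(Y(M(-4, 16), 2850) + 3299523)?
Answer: 1/3297489 ≈ 3.0326e-7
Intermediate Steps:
M(Q, I) = -34/3 - I/3 - Q/3 (M(Q, I) = -((Q + I) + 34)/3 = -((I + Q) + 34)/3 = -(34 + I + Q)/3 = -34/3 - I/3 - Q/3)
Y(b, d) = -2034
1/(Y(M(-4, 16), 2850) + 3299523) = 1/(-2034 + 3299523) = 1/3297489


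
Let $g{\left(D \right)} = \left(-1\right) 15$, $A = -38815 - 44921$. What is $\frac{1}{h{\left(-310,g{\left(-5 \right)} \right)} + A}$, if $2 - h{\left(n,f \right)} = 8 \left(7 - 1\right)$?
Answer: $- \frac{1}{83782} \approx -1.1936 \cdot 10^{-5}$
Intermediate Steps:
$A = -83736$
$g{\left(D \right)} = -15$
$h{\left(n,f \right)} = -46$ ($h{\left(n,f \right)} = 2 - 8 \left(7 - 1\right) = 2 - 8 \cdot 6 = 2 - 48 = -46$)
$\frac{1}{h{\left(-310,g{\left(-5 \right)} \right)} + A} = \frac{1}{-46 - 83736} = \frac{1}{-83782} = - \frac{1}{83782}$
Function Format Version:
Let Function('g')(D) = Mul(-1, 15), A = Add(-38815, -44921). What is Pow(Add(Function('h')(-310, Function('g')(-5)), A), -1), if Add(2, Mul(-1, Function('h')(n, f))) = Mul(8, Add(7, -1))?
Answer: Rational(-1, 83782) ≈ -1.1936e-5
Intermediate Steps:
A = -83736
Function('g')(D) = -15
Function('h')(n, f) = -46 (Function('h')(n, f) = Add(2, Mul(-1, Mul(8, Add(7, -1)))) = Add(2, Mul(-1, Mul(8, 6))) = Add(2, Mul(-1, 48)) = Add(2, -48) = -46)
Pow(Add(Function('h')(-310, Function('g')(-5)), A), -1) = Pow(Add(-46, -83736), -1) = Pow(-83782, -1) = Rational(-1, 83782)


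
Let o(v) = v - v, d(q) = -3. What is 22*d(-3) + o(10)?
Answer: -66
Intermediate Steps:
o(v) = 0
22*d(-3) + o(10) = 22*(-3) + 0 = -66 + 0 = -66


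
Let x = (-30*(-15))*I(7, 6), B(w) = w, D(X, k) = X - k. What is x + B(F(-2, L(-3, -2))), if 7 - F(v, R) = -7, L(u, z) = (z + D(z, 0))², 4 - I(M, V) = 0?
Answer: 1814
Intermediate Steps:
I(M, V) = 4 (I(M, V) = 4 - 1*0 = 4 + 0 = 4)
L(u, z) = 4*z² (L(u, z) = (z + (z - 1*0))² = (z + (z + 0))² = (z + z)² = (2*z)² = 4*z²)
F(v, R) = 14 (F(v, R) = 7 - 1*(-7) = 7 + 7 = 14)
x = 1800 (x = -30*(-15)*4 = 450*4 = 1800)
x + B(F(-2, L(-3, -2))) = 1800 + 14 = 1814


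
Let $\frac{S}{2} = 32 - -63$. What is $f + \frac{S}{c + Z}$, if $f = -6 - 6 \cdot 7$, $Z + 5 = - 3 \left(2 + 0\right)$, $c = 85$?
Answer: $- \frac{1681}{37} \approx -45.432$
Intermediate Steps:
$Z = -11$ ($Z = -5 - 3 \left(2 + 0\right) = -5 - 6 = -11$)
$S = 190$ ($S = 2 \left(32 - -63\right) = 2 \left(32 + 63\right) = 2 \cdot 95 = 190$)
$f = -48$ ($f = -6 - 42 = -48$)
$f + \frac{S}{c + Z} = -48 + \frac{1}{85 - 11} \cdot 190 = -48 + \frac{1}{74} \cdot 190 = -48 + \frac{95}{37} = - \frac{1681}{37}$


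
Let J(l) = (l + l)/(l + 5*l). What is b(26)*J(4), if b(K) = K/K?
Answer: 1/3 ≈ 0.33333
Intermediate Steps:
b(K) = 1
J(l) = 1/3 (J(l) = (2*l)/((6*l)) = (2*l)*(1/(6*l)) = 1/3)
b(26)*J(4) = 1*(1/3) = 1/3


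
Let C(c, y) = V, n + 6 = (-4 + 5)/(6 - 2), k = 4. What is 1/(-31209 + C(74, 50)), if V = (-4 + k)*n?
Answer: -1/31209 ≈ -3.2042e-5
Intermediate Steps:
n = -23/4 (n = -6 + (-4 + 5)/(6 - 2) = -6 + 1/4 = -6 + 1*(¼) = -6 + ¼ = -23/4 ≈ -5.7500)
V = 0 (V = (-4 + 4)*(-23/4) = 0*(-23/4) = 0)
C(c, y) = 0
1/(-31209 + C(74, 50)) = 1/(-31209 + 0) = 1/(-31209) = -1/31209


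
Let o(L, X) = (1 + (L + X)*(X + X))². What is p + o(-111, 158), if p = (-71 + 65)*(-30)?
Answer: 220611789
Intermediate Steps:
o(L, X) = (1 + 2*X*(L + X))² (o(L, X) = (1 + (L + X)*(2*X))² = (1 + 2*X*(L + X))²)
p = 180 (p = -6*(-30) = 180)
p + o(-111, 158) = 180 + (1 + 2*158² + 2*(-111)*158)² = 180 + (1 + 2*24964 - 35076)² = 180 + (1 + 49928 - 35076)² = 180 + 14853² = 180 + 220611609 = 220611789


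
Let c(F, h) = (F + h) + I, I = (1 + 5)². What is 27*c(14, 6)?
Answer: 1512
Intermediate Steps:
I = 36 (I = 6² = 36)
c(F, h) = 36 + F + h (c(F, h) = (F + h) + 36 = 36 + F + h)
27*c(14, 6) = 27*(36 + 14 + 6) = 27*56 = 1512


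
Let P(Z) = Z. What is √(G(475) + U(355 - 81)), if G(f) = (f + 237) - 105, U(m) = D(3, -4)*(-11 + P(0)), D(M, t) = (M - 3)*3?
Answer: √607 ≈ 24.637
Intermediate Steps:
D(M, t) = -9 + 3*M (D(M, t) = (-3 + M)*3 = -9 + 3*M)
U(m) = 0 (U(m) = (-9 + 3*3)*(-11 + 0) = (-9 + 9)*(-11) = 0*(-11) = 0)
G(f) = 132 + f (G(f) = (237 + f) - 105 = 132 + f)
√(G(475) + U(355 - 81)) = √((132 + 475) + 0) = √(607 + 0) = √607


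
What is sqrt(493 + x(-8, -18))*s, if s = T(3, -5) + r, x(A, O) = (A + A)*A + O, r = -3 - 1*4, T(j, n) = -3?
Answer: -30*sqrt(67) ≈ -245.56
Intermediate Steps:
r = -7 (r = -3 - 4 = -7)
x(A, O) = O + 2*A**2 (x(A, O) = (2*A)*A + O = 2*A**2 + O = O + 2*A**2)
s = -10 (s = -3 - 7 = -10)
sqrt(493 + x(-8, -18))*s = sqrt(493 + (-18 + 2*(-8)**2))*(-10) = sqrt(493 + (-18 + 2*64))*(-10) = sqrt(493 + (-18 + 128))*(-10) = sqrt(493 + 110)*(-10) = sqrt(603)*(-10) = (3*sqrt(67))*(-10) = -30*sqrt(67)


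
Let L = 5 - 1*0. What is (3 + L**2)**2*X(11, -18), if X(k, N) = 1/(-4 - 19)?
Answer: -784/23 ≈ -34.087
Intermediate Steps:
L = 5 (L = 5 + 0 = 5)
X(k, N) = -1/23 (X(k, N) = 1/(-23) = -1/23)
(3 + L**2)**2*X(11, -18) = (3 + 5**2)**2*(-1/23) = (3 + 25)**2*(-1/23) = 28**2*(-1/23) = 784*(-1/23) = -784/23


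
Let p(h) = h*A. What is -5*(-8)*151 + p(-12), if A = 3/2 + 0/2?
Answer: 6022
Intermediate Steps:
A = 3/2 (A = 3*(½) + 0*(½) = 3/2 + 0 = 3/2 ≈ 1.5000)
p(h) = 3*h/2 (p(h) = h*(3/2) = 3*h/2)
-5*(-8)*151 + p(-12) = -5*(-8)*151 + (3/2)*(-12) = 40*151 - 18 = 6040 - 18 = 6022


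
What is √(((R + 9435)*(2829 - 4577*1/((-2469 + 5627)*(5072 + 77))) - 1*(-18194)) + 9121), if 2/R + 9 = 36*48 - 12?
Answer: √20585250208693418407553369778/27756745194 ≈ 5169.0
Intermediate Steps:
R = 2/1707 (R = 2/(-9 + (36*48 - 12)) = 2/(-9 + (1728 - 12)) = 2/(-9 + 1716) = 2/1707 ≈ 0.0011716)
√(((R + 9435)*(2829 - 4577*1/((-2469 + 5627)*(5072 + 77))) - 1*(-18194)) + 9121) = √(((2/1707 + 9435)*(2829 - 4577*1/((-2469 + 5627)*(5072 + 77))) - 1*(-18194)) + 9121) = √((16105547*(2829 - 4577/(5149*3158))/1707 + 18194) + 9121) = √((16105547*(2829 - 4577/16260542)/1707 + 18194) + 9121) = √(((16105547/1707)*(46001068741/16260542) + 18194) + 9121) = √((740872374658406327/27756745194 + 18194) + 9121) = √(741377380880465963/27756745194 + 9121) = √(741630550153380437/27756745194) = √20585250208693418407553369778/27756745194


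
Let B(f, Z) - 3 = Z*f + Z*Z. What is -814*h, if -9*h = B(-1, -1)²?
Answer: 20350/9 ≈ 2261.1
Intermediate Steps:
B(f, Z) = 3 + Z² + Z*f (B(f, Z) = 3 + (Z*f + Z*Z) = 3 + (Z*f + Z²) = 3 + (Z² + Z*f) = 3 + Z² + Z*f)
h = -25/9 (h = -(3 + (-1)² - 1*(-1))²/9 = -(3 + 1 + 1)²/9 = -⅑*5² = -⅑*25 = -25/9 ≈ -2.7778)
-814*h = -814*(-25/9) = 20350/9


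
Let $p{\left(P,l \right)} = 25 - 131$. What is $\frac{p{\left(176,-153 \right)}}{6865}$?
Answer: $- \frac{106}{6865} \approx -0.015441$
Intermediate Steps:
$p{\left(P,l \right)} = -106$ ($p{\left(P,l \right)} = 25 - 131 = -106$)
$\frac{p{\left(176,-153 \right)}}{6865} = - \frac{106}{6865}$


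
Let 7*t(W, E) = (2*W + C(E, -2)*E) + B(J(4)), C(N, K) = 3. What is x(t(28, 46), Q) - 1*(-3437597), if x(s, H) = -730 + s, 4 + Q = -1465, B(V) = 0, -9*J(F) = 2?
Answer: 24058263/7 ≈ 3.4369e+6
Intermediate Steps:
J(F) = -2/9 (J(F) = -1/9*2 = -2/9)
Q = -1469 (Q = -4 - 1465 = -1469)
t(W, E) = 2*W/7 + 3*E/7 (t(W, E) = ((2*W + 3*E) + 0)/7 = (2*W + 3*E)/7 = 2*W/7 + 3*E/7)
x(t(28, 46), Q) - 1*(-3437597) = (-730 + ((2/7)*28 + (3/7)*46)) - 1*(-3437597) = (-730 + (8 + 138/7)) + 3437597 = (-730 + 194/7) + 3437597 = -4916/7 + 3437597 = 24058263/7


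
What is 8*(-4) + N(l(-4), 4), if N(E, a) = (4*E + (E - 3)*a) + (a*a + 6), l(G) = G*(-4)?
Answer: 106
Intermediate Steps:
l(G) = -4*G
N(E, a) = 6 + a**2 + 4*E + a*(-3 + E) (N(E, a) = (4*E + (-3 + E)*a) + (a**2 + 6) = (4*E + a*(-3 + E)) + (6 + a**2) = 6 + a**2 + 4*E + a*(-3 + E))
8*(-4) + N(l(-4), 4) = 8*(-4) + (6 + 4**2 - 3*4 + 4*(-4*(-4)) - 4*(-4)*4) = -32 + (6 + 16 - 12 + 4*16 + 16*4) = -32 + (6 + 16 - 12 + 64 + 64) = -32 + 138 = 106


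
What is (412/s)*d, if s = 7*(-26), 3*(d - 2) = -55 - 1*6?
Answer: 11330/273 ≈ 41.502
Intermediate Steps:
d = -55/3 (d = 2 + (-55 - 1*6)/3 = 2 + (-55 - 6)/3 = 2 + (⅓)*(-61) = 2 - 61/3 = -55/3 ≈ -18.333)
s = -182
(412/s)*d = (412/(-182))*(-55/3) = (412*(-1/182))*(-55/3) = -206/91*(-55/3) = 11330/273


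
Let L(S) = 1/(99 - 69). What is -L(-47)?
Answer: -1/30 ≈ -0.033333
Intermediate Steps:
L(S) = 1/30
-L(-47) = -1*1/30 = -1/30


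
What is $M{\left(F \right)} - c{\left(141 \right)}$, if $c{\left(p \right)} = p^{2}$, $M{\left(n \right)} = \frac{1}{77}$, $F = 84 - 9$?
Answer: $- \frac{1530836}{77} \approx -19881.0$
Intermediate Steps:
$F = 75$ ($F = 84 - 9 = 75$)
$M{\left(n \right)} = \frac{1}{77}$
$M{\left(F \right)} - c{\left(141 \right)} = \frac{1}{77} - 141^{2} = \frac{1}{77} - 19881 = - \frac{1530836}{77}$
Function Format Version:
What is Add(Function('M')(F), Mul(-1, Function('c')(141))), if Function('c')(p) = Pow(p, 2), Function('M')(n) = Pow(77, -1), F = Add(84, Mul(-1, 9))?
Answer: Rational(-1530836, 77) ≈ -19881.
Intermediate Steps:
F = 75 (F = Add(84, -9) = 75)
Function('M')(n) = Rational(1, 77)
Add(Function('M')(F), Mul(-1, Function('c')(141))) = Add(Rational(1, 77), Mul(-1, Pow(141, 2))) = Add(Rational(1, 77), Mul(-1, 19881)) = Add(Rational(1, 77), -19881) = Rational(-1530836, 77)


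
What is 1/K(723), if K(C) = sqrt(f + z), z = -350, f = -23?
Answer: -I*sqrt(373)/373 ≈ -0.051778*I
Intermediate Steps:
K(C) = I*sqrt(373) (K(C) = sqrt(-23 - 350) = sqrt(-373) = I*sqrt(373))
1/K(723) = 1/(I*sqrt(373)) = -I*sqrt(373)/373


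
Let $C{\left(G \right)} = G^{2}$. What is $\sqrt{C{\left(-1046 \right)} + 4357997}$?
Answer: $\sqrt{5452113} \approx 2335.0$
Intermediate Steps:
$\sqrt{C{\left(-1046 \right)} + 4357997} = \sqrt{\left(-1046\right)^{2} + 4357997} = \sqrt{1094116 + 4357997} = \sqrt{5452113}$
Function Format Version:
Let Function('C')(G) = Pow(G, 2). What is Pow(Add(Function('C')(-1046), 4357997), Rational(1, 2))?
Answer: Pow(5452113, Rational(1, 2)) ≈ 2335.0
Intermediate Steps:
Pow(Add(Function('C')(-1046), 4357997), Rational(1, 2)) = Pow(Add(Pow(-1046, 2), 4357997), Rational(1, 2)) = Pow(Add(1094116, 4357997), Rational(1, 2)) = Pow(5452113, Rational(1, 2))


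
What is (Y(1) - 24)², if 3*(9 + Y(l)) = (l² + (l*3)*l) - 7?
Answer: 1156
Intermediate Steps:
Y(l) = -34/3 + 4*l²/3 (Y(l) = -9 + ((l² + (l*3)*l) - 7)/3 = -9 + ((l² + (3*l)*l) - 7)/3 = -9 + ((l² + 3*l²) - 7)/3 = -9 + (4*l² - 7)/3 = -9 + (-7 + 4*l²)/3 = -9 + (-7/3 + 4*l²/3) = -34/3 + 4*l²/3)
(Y(1) - 24)² = ((-34/3 + (4/3)*1²) - 24)² = ((-34/3 + (4/3)*1) - 24)² = ((-34/3 + 4/3) - 24)² = (-10 - 24)² = (-34)² = 1156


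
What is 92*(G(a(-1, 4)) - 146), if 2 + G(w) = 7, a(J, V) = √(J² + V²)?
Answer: -12972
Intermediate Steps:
G(w) = 5 (G(w) = -2 + 7 = 5)
92*(G(a(-1, 4)) - 146) = 92*(5 - 146) = 92*(-141) = -12972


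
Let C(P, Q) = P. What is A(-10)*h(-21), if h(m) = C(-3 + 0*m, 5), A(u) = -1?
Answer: 3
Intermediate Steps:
h(m) = -3 (h(m) = -3 + 0*m = -3 + 0 = -3)
A(-10)*h(-21) = -1*(-3) = 3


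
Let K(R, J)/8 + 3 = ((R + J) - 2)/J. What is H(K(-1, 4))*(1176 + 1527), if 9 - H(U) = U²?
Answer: -1283925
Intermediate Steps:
K(R, J) = -24 + 8*(-2 + J + R)/J (K(R, J) = -24 + 8*(((R + J) - 2)/J) = -24 + 8*(((J + R) - 2)/J) = -24 + 8*((-2 + J + R)/J) = -24 + 8*(-2 + J + R)/J)
H(U) = 9 - U²
H(K(-1, 4))*(1176 + 1527) = (9 - (8*(-2 - 1 - 2*4)/4)²)*(1176 + 1527) = (9 - (8*(¼)*(-2 - 1 - 8))²)*2703 = (9 - (8*(¼)*(-11))²)*2703 = (9 - 1*(-22)²)*2703 = (9 - 1*484)*2703 = (9 - 484)*2703 = -475*2703 = -1283925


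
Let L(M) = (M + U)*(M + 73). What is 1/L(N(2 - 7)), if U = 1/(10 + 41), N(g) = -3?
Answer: -51/10640 ≈ -0.0047932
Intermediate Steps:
U = 1/51 ≈ 0.019608
L(M) = (73 + M)*(1/51 + M) (L(M) = (M + 1/51)*(M + 73) = (1/51 + M)*(73 + M) = (73 + M)*(1/51 + M))
1/L(N(2 - 7)) = 1/(73/51 + (-3)² + (3724/51)*(-3)) = 1/(73/51 + 9 - 3724/17) = 1/(-10640/51) = -51/10640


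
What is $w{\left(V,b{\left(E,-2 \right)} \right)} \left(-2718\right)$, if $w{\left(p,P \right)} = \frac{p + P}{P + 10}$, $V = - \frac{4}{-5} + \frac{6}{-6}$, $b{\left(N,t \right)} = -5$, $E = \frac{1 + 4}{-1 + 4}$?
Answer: $\frac{70668}{25} \approx 2826.7$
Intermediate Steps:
$E = \frac{5}{3} \approx 1.6667$
$V = - \frac{1}{5}$ ($V = \left(-4\right) \left(- \frac{1}{5}\right) + 6 \left(- \frac{1}{6}\right) = \frac{4}{5} - 1 = - \frac{1}{5} \approx -0.2$)
$w{\left(p,P \right)} = \frac{P + p}{10 + P}$
$w{\left(V,b{\left(E,-2 \right)} \right)} \left(-2718\right) = \frac{-5 - \frac{1}{5}}{10 - 5} \left(-2718\right) = \frac{1}{5} \left(- \frac{26}{5}\right) \left(-2718\right) = \left(- \frac{26}{25}\right) \left(-2718\right) = \frac{70668}{25}$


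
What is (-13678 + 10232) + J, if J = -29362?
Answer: -32808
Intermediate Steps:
(-13678 + 10232) + J = (-13678 + 10232) - 29362 = -3446 - 29362 = -32808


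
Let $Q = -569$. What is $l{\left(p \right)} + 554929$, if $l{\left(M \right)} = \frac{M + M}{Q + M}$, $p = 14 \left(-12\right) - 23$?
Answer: $\frac{210873211}{380} \approx 5.5493 \cdot 10^{5}$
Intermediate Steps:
$p = -191$ ($p = -168 - 23 = -191$)
$l{\left(M \right)} = \frac{2 M}{-569 + M}$ ($l{\left(M \right)} = \frac{M + M}{-569 + M} = \frac{2 M}{-569 + M}$)
$l{\left(p \right)} + 554929 = 2 \left(-191\right) \frac{1}{-569 - 191} + 554929 = 2 \left(-191\right) \frac{1}{-760} + 554929 = 2 \left(-191\right) \left(- \frac{1}{760}\right) + 554929 = \frac{191}{380} + 554929 = \frac{210873211}{380}$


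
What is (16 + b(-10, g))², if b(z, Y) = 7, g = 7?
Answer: 529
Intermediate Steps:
(16 + b(-10, g))² = (16 + 7)² = 23² = 529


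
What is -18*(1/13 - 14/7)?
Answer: 450/13 ≈ 34.615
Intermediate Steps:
-18*(1/13 - 14/7) = -18*(1*(1/13) - 14*1/7) = -18*(1/13 - 2) = -18*(-25/13) = 450/13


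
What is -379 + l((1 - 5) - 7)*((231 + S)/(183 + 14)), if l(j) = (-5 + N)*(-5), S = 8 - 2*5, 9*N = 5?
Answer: -626167/1773 ≈ -353.17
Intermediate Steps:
N = 5/9 (N = (⅑)*5 = 5/9 ≈ 0.55556)
S = -2 (S = 8 - 10 = -2)
l(j) = 200/9 (l(j) = (-5 + 5/9)*(-5) = -40/9*(-5) = 200/9)
-379 + l((1 - 5) - 7)*((231 + S)/(183 + 14)) = -379 + 200*((231 - 2)/(183 + 14))/9 = -379 + 200*(229/197)/9 = -379 + 200*(229*(1/197))/9 = -379 + (200/9)*(229/197) = -379 + 45800/1773 = -626167/1773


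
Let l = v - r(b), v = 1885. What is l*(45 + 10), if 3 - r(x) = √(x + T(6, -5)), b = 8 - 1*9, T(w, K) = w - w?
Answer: 103510 + 55*I ≈ 1.0351e+5 + 55.0*I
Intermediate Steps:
T(w, K) = 0
b = -1 (b = 8 - 9 = -1)
r(x) = 3 - √x (r(x) = 3 - √(x + 0) = 3 - √x)
l = 1882 + I (l = 1885 - (3 - √(-1)) = 1885 - (3 - I) = 1885 + (-3 + I) = 1882 + I ≈ 1882.0 + 1.0*I)
l*(45 + 10) = (1882 + I)*(45 + 10) = (1882 + I)*55 = 103510 + 55*I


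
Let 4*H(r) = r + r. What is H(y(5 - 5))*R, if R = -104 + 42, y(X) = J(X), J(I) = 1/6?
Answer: -31/6 ≈ -5.1667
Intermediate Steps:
J(I) = 1/6 (J(I) = 1*(1/6) = 1/6)
y(X) = 1/6
R = -62
H(r) = r/2 (H(r) = (r + r)/4 = (2*r)/4 = r/2)
H(y(5 - 5))*R = ((1/2)*(1/6))*(-62) = (1/12)*(-62) = -31/6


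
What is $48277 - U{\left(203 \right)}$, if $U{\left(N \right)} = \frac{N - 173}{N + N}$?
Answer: $\frac{9800216}{203} \approx 48277.0$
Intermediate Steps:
$U{\left(N \right)} = \frac{-173 + N}{2 N}$
$48277 - U{\left(203 \right)} = 48277 - \frac{-173 + 203}{2 \cdot 203} = 48277 - \frac{1}{2} \cdot \frac{1}{203} \cdot 30 = 48277 - \frac{15}{203} = \frac{9800216}{203}$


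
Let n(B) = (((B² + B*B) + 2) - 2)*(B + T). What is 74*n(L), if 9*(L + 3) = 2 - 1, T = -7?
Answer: -8904272/729 ≈ -12214.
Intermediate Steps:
L = -26/9 (L = -3 + (2 - 1)/9 = -3 + (⅑)*1 = -3 + ⅑ = -26/9 ≈ -2.8889)
n(B) = 2*B²*(-7 + B) (n(B) = (((B² + B*B) + 2) - 2)*(B - 7) = (((B² + B²) + 2) - 2)*(-7 + B) = ((2*B² + 2) - 2)*(-7 + B) = ((2 + 2*B²) - 2)*(-7 + B) = (2*B²)*(-7 + B) = 2*B²*(-7 + B))
74*n(L) = 74*(2*(-26/9)²*(-7 - 26/9)) = 74*(2*(676/81)*(-89/9)) = 74*(-120328/729) = -8904272/729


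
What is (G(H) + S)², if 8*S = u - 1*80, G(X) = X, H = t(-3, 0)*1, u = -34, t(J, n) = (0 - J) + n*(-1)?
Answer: 2025/16 ≈ 126.56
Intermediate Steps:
t(J, n) = -J - n
H = 3 (H = (-1*(-3) - 1*0)*1 = (3 + 0)*1 = 3*1 = 3)
S = -57/4 (S = (-34 - 1*80)/8 = (-34 - 80)/8 = (⅛)*(-114) = -57/4 ≈ -14.250)
(G(H) + S)² = (3 - 57/4)² = (-45/4)² = 2025/16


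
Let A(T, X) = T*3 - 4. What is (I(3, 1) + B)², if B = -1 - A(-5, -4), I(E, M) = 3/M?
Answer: 441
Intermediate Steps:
A(T, X) = -4 + 3*T (A(T, X) = 3*T - 4 = -4 + 3*T)
B = 18 (B = -1 - (-4 + 3*(-5)) = -1 - (-4 - 15) = -1 - 1*(-19) = -1 + 19 = 18)
(I(3, 1) + B)² = (3/1 + 18)² = (3*1 + 18)² = (3 + 18)² = 21² = 441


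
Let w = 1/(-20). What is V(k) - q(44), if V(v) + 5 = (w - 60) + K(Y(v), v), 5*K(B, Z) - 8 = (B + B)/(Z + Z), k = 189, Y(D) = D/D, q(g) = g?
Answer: -406157/3780 ≈ -107.45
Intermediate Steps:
w = -1/20 ≈ -0.050000
Y(D) = 1
K(B, Z) = 8/5 + B/(5*Z) (K(B, Z) = 8/5 + ((B + B)/(Z + Z))/5 = 8/5 + ((2*B)/((2*Z)))/5 = 8/5 + ((2*B)*(1/(2*Z)))/5 = 8/5 + (B/Z)/5 = 8/5 + B/(5*Z))
V(v) = -1301/20 + (1 + 8*v)/(5*v) (V(v) = -5 + ((-1/20 - 60) + (1 + 8*v)/(5*v)) = -5 + (-1201/20 + (1 + 8*v)/(5*v)) = -1301/20 + (1 + 8*v)/(5*v))
V(k) - q(44) = (1/20)*(4 - 1269*189)/189 - 1*44 = (1/20)*(1/189)*(4 - 239841) - 44 = (1/20)*(1/189)*(-239837) - 44 = -239837/3780 - 44 = -406157/3780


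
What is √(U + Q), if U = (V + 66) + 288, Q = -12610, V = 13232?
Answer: 4*√61 ≈ 31.241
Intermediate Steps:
U = 13586 (U = (13232 + 66) + 288 = 13298 + 288 = 13586)
√(U + Q) = √(13586 - 12610) = √976 = 4*√61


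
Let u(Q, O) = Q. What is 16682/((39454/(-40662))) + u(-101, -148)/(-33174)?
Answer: -11251349636681/654423498 ≈ -17193.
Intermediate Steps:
16682/((39454/(-40662))) + u(-101, -148)/(-33174) = 16682/((39454/(-40662))) - 101/(-33174) = 16682/((39454*(-1/40662))) - 101*(-1/33174) = 16682/(-19727/20331) + 101/33174 = 16682*(-20331/19727) + 101/33174 = -339161742/19727 + 101/33174 = -11251349636681/654423498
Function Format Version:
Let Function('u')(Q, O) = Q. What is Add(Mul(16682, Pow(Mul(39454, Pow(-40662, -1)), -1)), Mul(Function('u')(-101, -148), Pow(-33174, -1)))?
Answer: Rational(-11251349636681, 654423498) ≈ -17193.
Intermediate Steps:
Add(Mul(16682, Pow(Mul(39454, Pow(-40662, -1)), -1)), Mul(Function('u')(-101, -148), Pow(-33174, -1))) = Add(Mul(16682, Pow(Mul(39454, Pow(-40662, -1)), -1)), Mul(-101, Pow(-33174, -1))) = Add(Mul(16682, Pow(Mul(39454, Rational(-1, 40662)), -1)), Mul(-101, Rational(-1, 33174))) = Add(Mul(16682, Pow(Rational(-19727, 20331), -1)), Rational(101, 33174)) = Add(Mul(16682, Rational(-20331, 19727)), Rational(101, 33174)) = Add(Rational(-339161742, 19727), Rational(101, 33174)) = Rational(-11251349636681, 654423498)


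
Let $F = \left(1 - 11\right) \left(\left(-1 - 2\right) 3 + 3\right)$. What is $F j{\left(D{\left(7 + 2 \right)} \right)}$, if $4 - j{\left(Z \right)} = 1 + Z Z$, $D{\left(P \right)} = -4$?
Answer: $-780$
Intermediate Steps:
$j{\left(Z \right)} = 3 - Z^{2}$ ($j{\left(Z \right)} = 4 - \left(1 + Z Z\right) = 4 - \left(1 + Z^{2}\right) = 3 - Z^{2}$)
$F = 60$ ($F = - 10 \left(\left(-3\right) 3 + 3\right) = - 10 \left(-9 + 3\right) = \left(-10\right) \left(-6\right) = 60$)
$F j{\left(D{\left(7 + 2 \right)} \right)} = 60 \left(3 - \left(-4\right)^{2}\right) = 60 \left(3 - 16\right) = 60 \left(-13\right) = -780$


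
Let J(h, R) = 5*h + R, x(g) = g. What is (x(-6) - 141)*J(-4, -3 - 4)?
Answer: 3969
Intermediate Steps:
J(h, R) = R + 5*h
(x(-6) - 141)*J(-4, -3 - 4) = (-6 - 141)*((-3 - 4) + 5*(-4)) = -147*(-7 - 20) = -147*(-27) = 3969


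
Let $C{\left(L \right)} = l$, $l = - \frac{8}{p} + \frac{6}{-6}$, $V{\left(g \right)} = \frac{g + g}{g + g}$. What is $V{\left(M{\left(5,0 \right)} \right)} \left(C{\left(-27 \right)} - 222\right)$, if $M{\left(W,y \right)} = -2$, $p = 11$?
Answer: $- \frac{2461}{11} \approx -223.73$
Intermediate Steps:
$V{\left(g \right)} = 1$ ($V{\left(g \right)} = \frac{2 g}{2 g} = 2 g \frac{1}{2 g} = 1$)
$l = - \frac{19}{11}$ ($l = - \frac{8}{11} + \frac{6}{-6} = \left(-8\right) \frac{1}{11} + 6 \left(- \frac{1}{6}\right) = - \frac{8}{11} - 1 = - \frac{19}{11} \approx -1.7273$)
$C{\left(L \right)} = - \frac{19}{11}$
$V{\left(M{\left(5,0 \right)} \right)} \left(C{\left(-27 \right)} - 222\right) = 1 \left(- \frac{19}{11} - 222\right) = 1 \left(- \frac{2461}{11}\right) = - \frac{2461}{11}$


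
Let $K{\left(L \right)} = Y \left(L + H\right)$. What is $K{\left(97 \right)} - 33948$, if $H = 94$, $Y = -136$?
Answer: $-59924$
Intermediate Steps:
$K{\left(L \right)} = -12784 - 136 L$ ($K{\left(L \right)} = - 136 \left(L + 94\right) = - 136 \left(94 + L\right) = -12784 - 136 L$)
$K{\left(97 \right)} - 33948 = \left(-12784 - 13192\right) - 33948 = -25976 - 33948 = -59924$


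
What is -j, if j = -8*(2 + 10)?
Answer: 96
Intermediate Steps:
j = -96 (j = -8*12 = -96)
-j = -1*(-96) = 96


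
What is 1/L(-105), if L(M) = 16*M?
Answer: -1/1680 ≈ -0.00059524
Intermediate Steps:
1/L(-105) = 1/(16*(-105)) = 1/(-1680) = -1/1680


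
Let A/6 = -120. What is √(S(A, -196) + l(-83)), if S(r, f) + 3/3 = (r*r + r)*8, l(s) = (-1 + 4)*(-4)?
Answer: √4141427 ≈ 2035.0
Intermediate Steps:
A = -720 (A = 6*(-120) = -720)
l(s) = -12 (l(s) = 3*(-4) = -12)
S(r, f) = -1 + 8*r + 8*r² (S(r, f) = -1 + (r*r + r)*8 = -1 + (r² + r)*8 = -1 + (r + r²)*8 = -1 + (8*r + 8*r²) = -1 + 8*r + 8*r²)
√(S(A, -196) + l(-83)) = √((-1 + 8*(-720) + 8*(-720)²) - 12) = √((-1 - 5760 + 8*518400) - 12) = √((-1 - 5760 + 4147200) - 12) = √(4141439 - 12) = √4141427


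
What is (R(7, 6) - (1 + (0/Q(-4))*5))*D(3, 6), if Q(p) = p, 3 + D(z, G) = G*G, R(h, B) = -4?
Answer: -165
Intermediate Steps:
D(z, G) = -3 + G**2 (D(z, G) = -3 + G*G = -3 + G**2)
(R(7, 6) - (1 + (0/Q(-4))*5))*D(3, 6) = (-4 - (1 + (0/(-4))*5))*(-3 + 6**2) = (-4 - (1 + (0*(-1/4))*5))*(-3 + 36) = (-4 - (1 + 0*5))*33 = (-4 - (1 + 0))*33 = (-4 - 1*1)*33 = (-4 - 1)*33 = -5*33 = -165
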